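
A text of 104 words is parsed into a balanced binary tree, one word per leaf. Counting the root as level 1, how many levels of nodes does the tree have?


In a balanced binary tree with n leaves the deepest leaf is ceil(log2(n)) edges below the root,
so counting node levels inclusive of root and leaves gives ceil(log2(n)) + 1 levels.
log2(104) = 6.7004
ceil(6.7004) = 7
levels = 7 + 1 = 8

8


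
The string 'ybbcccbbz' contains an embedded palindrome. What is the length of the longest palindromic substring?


Scanning 'ybbcccbbz' for palindromic substrings.
Substring at positions 1-7: 'bbcccbb'.
Check: reverse('bbcccbb') = 'bbcccbb' -> palindrome confirmed.
Neighbouring characters ('y' / 'z') break symmetry, so it cannot extend further.
No longer palindromic substring exists; longest length = 7

7


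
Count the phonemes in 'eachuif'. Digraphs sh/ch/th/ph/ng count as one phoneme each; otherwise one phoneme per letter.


Parsing 'eachuif' greedily, digraphs first:
  'e' -> vowel phoneme (phonemes so far: 1)
  'a' -> vowel phoneme (phonemes so far: 2)
  'ch' -> digraph (1 consonant phoneme) (phonemes so far: 3)
  'u' -> vowel phoneme (phonemes so far: 4)
  'i' -> vowel phoneme (phonemes so far: 5)
  'f' -> consonant phoneme (phonemes so far: 6)
Total phonemes: 6

6


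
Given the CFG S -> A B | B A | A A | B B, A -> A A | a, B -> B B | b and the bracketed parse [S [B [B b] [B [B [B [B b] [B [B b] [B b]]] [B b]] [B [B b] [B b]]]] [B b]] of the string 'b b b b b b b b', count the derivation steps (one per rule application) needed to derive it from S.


Every bracketed nonterminal node [X ...] in the tree is produced by exactly one rule application.
Reading the tree off as a leftmost derivation:
  Step 1: S  =>  B B   (applied S -> B B)
  Step 2: B B  =>  B B B   (applied B -> B B)
  Step 3: B B B  =>  b B B   (applied B -> b)
  Step 4: b B B  =>  b B B B   (applied B -> B B)
  Step 5: b B B B  =>  b B B B B   (applied B -> B B)
  Step 6: b B B B B  =>  b B B B B B   (applied B -> B B)
  Step 7: b B B B B B  =>  b b B B B B   (applied B -> b)
  Step 8: b b B B B B  =>  b b B B B B B   (applied B -> B B)
  Step 9: b b B B B B B  =>  b b b B B B B   (applied B -> b)
  Step 10: b b b B B B B  =>  b b b b B B B   (applied B -> b)
  Step 11: b b b b B B B  =>  b b b b b B B   (applied B -> b)
  Step 12: b b b b b B B  =>  b b b b b B B B   (applied B -> B B)
  Step 13: b b b b b B B B  =>  b b b b b b B B   (applied B -> b)
  Step 14: b b b b b b B B  =>  b b b b b b b B   (applied B -> b)
  Step 15: b b b b b b b B  =>  b b b b b b b b   (applied B -> b)
Final yield: b b b b b b b b
Total rewrite steps: 15

15


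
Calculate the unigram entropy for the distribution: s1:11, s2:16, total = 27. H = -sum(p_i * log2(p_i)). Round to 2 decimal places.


Computing entropy H = -sum(p_i * log2(p_i)):
  s1: p = 11/27 = 0.4074, -p*log2(p) = 0.5278
  s2: p = 16/27 = 0.5926, -p*log2(p) = 0.4473
H = sum of terms = 0.9751
Rounded to 2 decimals: 0.98

0.98


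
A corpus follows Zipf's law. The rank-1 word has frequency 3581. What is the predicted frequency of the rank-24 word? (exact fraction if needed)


Zipf's law: freq(rank) = f1 / rank
f1 = 3581, rank = 24
freq = 3581 / 24
GCD(3581, 24) = 1
Simplified: 3581/24

3581/24


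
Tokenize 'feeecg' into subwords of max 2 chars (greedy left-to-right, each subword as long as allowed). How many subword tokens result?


'feeecg' has 6 characters.
Chunking with max size 2:
  Chunk 1: 'fe' (positions 0-1)
  Chunk 2: 'ee' (positions 2-3)
  Chunk 3: 'cg' (positions 4-5)
Total chunks: ceil(6 / 2) = 3

3


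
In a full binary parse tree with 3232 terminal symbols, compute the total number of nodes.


Leaf nodes (terminals): 3232
Internal nodes = n - 1 = 3232 - 1 = 3231
Total = leaves + internal = 3232 + 3231 = 6463

6463


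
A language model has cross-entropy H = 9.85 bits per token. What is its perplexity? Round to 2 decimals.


Perplexity formula: PP = 2^H
H = 9.85
PP = 2^9.85
Decompose: 2^9.85 = 2^9 * 2^0.85
2^9 = 512, 2^0.85 ~ 1.8025009
PP ~ 512 * 1.8025009 = 922.8804608
Rounded to 2 decimals: 922.88

922.88


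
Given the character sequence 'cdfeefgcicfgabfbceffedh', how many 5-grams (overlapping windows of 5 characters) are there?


String 'cdfeefgcicfgabfbceffedh' has length L = 23.
Number of overlapping n-grams = L - n + 1
Substituting: 23 - 5 + 1 = 19

19


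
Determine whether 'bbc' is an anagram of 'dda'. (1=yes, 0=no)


Sort characters of 'bbc': 'bbc'
Sort characters of 'dda': 'add'
Sorted forms differ -> they are NOT anagrams
Result: 0

0


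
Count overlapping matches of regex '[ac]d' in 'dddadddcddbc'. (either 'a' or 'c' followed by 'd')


Pattern: [ac]d means either 'a' or 'c' followed by 'd'.
Scanning 'dddadddcddbc' position-by-position:
  Pos 0: window 'dd' -> no
  Pos 1: window 'dd' -> no
  Pos 2: window 'da' -> no
  Pos 3: window 'ad' -> MATCH
  Pos 4: window 'dd' -> no
  Pos 5: window 'dd' -> no
  Pos 6: window 'dc' -> no
  Pos 7: window 'cd' -> MATCH
  Pos 8: window 'dd' -> no
  Pos 9: window 'db' -> no
  Pos 10: window 'bc' -> no
  Pos 11: window 'c' -> no
Total matches: 2

2


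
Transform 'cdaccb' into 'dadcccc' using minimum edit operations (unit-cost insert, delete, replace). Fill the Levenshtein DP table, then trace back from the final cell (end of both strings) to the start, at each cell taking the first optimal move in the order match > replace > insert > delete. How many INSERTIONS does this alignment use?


Edit distance = 4. Backtracking from cell (6, 7) with preference match > replace > insert > delete,
then listing the resulting alignment 'cdaccb' -> 'dadcccc' left to right:
  Step 1: insert 'd' [insertion #1]
  Step 2: replace c->a
  Step 3: keep 'd'
  Step 4: replace a->c
  Step 5: keep 'c'
  Step 6: keep 'c'
  Step 7: replace b->c
Total insertions: 1

1


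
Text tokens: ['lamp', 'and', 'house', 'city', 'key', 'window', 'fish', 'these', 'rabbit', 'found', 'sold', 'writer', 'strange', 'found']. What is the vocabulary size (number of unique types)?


Listing all tokens and tracking unique types:
  Token 1: 'lamp' -> NEW (unique so far: 1)
  Token 2: 'and' -> NEW (unique so far: 2)
  Token 3: 'house' -> NEW (unique so far: 3)
  Token 4: 'city' -> NEW (unique so far: 4)
  Token 5: 'key' -> NEW (unique so far: 5)
  Token 6: 'window' -> NEW (unique so far: 6)
  Token 7: 'fish' -> NEW (unique so far: 7)
  Token 8: 'these' -> NEW (unique so far: 8)
  Token 9: 'rabbit' -> NEW (unique so far: 9)
  Token 10: 'found' -> NEW (unique so far: 10)
  Token 11: 'sold' -> NEW (unique so far: 11)
  Token 12: 'writer' -> NEW (unique so far: 12)
  Token 13: 'strange' -> NEW (unique so far: 13)
  Token 14: 'found' -> duplicate (unique so far: 13)
Unique types: ('and', 'city', 'fish', 'found', 'house', 'key', 'lamp', 'rabbit', 'sold', 'strange', 'these', 'window', 'writer')
Vocabulary size: 13

13


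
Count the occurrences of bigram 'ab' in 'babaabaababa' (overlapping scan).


Scanning 'babaabaababa' for bigram 'ab':
  Position 0: 'ba' -> no
  Position 1: 'ab' -> MATCH
  Position 2: 'ba' -> no
  Position 3: 'aa' -> no
  Position 4: 'ab' -> MATCH
  Position 5: 'ba' -> no
  Position 6: 'aa' -> no
  Position 7: 'ab' -> MATCH
  Position 8: 'ba' -> no
  Position 9: 'ab' -> MATCH
  Position 10: 'ba' -> no
Total matches: 4

4


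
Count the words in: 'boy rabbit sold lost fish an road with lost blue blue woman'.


Counting words by splitting on spaces:
  Word 1: 'boy'
  Word 2: 'rabbit'
  Word 3: 'sold'
  Word 4: 'lost'
  Word 5: 'fish'
  Word 6: 'an'
  Word 7: 'road'
  Word 8: 'with'
  Word 9: 'lost'
  Word 10: 'blue'
  Word 11: 'blue'
  Word 12: 'woman'
Total words: 12

12


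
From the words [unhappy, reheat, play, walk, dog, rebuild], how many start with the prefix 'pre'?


Checking each word for prefix 'pre':
  'unhappy' -> no (count: 0)
  'reheat' -> no (count: 0)
  'play' -> no (count: 0)
  'walk' -> no (count: 0)
  'dog' -> no (count: 0)
  'rebuild' -> no (count: 0)
Total with prefix 'pre': 0

0


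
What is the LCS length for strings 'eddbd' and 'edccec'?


DP table for LCS of 'eddbd' and 'edccec':
       e  d  c  c  e  c
    0  0  0  0  0  0  0
  e 0  1  1  1  1  1  1
  d 0  1  2  2  2  2  2
  d 0  1  2  2  2  2  2
  b 0  1  2  2  2  2  2
  d 0  1  2  2  2  2  2
LCS: 'ed'
LCS length = 2

2


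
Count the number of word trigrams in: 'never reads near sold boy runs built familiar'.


Word trigrams from [8] words:
  Trigram 1: (never reads near)
  Trigram 2: (reads near sold)
  Trigram 3: (near sold boy)
  Trigram 4: (sold boy runs)
  Trigram 5: (boy runs built)
  Trigram 6: (runs built familiar)
Total word trigrams: 8 - 2 = 6

6


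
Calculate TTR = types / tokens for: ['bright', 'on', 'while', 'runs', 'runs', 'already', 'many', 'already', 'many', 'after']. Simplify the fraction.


Tokens: 10
Unique types: ('after', 'already', 'bright', 'many', 'on', 'runs', 'while') = 7
TTR = 7/10
Already in lowest terms.

7/10


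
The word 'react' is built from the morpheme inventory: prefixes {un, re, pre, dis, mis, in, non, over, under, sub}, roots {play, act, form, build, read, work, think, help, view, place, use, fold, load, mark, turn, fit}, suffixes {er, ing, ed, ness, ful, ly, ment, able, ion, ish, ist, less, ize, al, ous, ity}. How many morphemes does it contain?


Segmenting 'react' against the inventory:
  're' -> prefix (morpheme 1)
  'act' -> root (morpheme 2)
Total morphemes: 2

2


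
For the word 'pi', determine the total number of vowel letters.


Scanning each character of 'pi':
  Position 1: 'p' -> consonant (running count: 0)
  Position 2: 'i' -> vowel (running count: 1)
Total vowels: 1

1


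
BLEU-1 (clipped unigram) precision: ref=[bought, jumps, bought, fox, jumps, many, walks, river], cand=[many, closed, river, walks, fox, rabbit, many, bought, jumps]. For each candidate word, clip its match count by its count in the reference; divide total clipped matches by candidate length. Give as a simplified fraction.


Reference word counts: {'bought': 2, 'fox': 1, 'jumps': 2, 'many': 1, 'river': 1, 'walks': 1}
Checking each candidate word (with clipping):
  'many' -> in reference (ref count 1, used 1/1) -> match (matches: 1)
  'closed' -> not in reference -> no match (matches: 1)
  'river' -> in reference (ref count 1, used 1/1) -> match (matches: 2)
  'walks' -> in reference (ref count 1, used 1/1) -> match (matches: 3)
  'fox' -> in reference (ref count 1, used 1/1) -> match (matches: 4)
  'rabbit' -> not in reference -> no match (matches: 4)
  'many' -> ref count 1 already used up (1/1) -> clipped, no match (matches: 4)
  'bought' -> in reference (ref count 2, used 1/2) -> match (matches: 5)
  'jumps' -> in reference (ref count 2, used 1/2) -> match (matches: 6)
Clipped matches: 6, Candidate length: 9
Precision = 6/9 = 2/3

2/3


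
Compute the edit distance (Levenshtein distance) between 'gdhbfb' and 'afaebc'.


Building DP table for s1='gdhbfb' (len 6) and s2='afaebc' (len 6):
       a  f  a  e  b  c
    0  1  2  3  4  5  6
  g 1  1  2  3  4  5  6
  d 2  2  2  3  4  5  6
  h 3  3  3  3  4  5  6
  b 4  4  4  4  4  4  5
  f 5  5  4  5  5  5  5
  b 6  6  5  5  6  5  6
Edit distance = dp[6][6] = 6

6


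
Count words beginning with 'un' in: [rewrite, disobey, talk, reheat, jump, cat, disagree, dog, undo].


Checking each word for prefix 'un':
  'rewrite' -> no (count: 0)
  'disobey' -> no (count: 0)
  'talk' -> no (count: 0)
  'reheat' -> no (count: 0)
  'jump' -> no (count: 0)
  'cat' -> no (count: 0)
  'disagree' -> no (count: 0)
  'dog' -> no (count: 0)
  'undo' -> YES, starts with 'un' (count: 1)
Total with prefix 'un': 1

1


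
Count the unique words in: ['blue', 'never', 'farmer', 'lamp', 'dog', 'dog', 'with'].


Listing all tokens and tracking unique types:
  Token 1: 'blue' -> NEW (unique so far: 1)
  Token 2: 'never' -> NEW (unique so far: 2)
  Token 3: 'farmer' -> NEW (unique so far: 3)
  Token 4: 'lamp' -> NEW (unique so far: 4)
  Token 5: 'dog' -> NEW (unique so far: 5)
  Token 6: 'dog' -> duplicate (unique so far: 5)
  Token 7: 'with' -> NEW (unique so far: 6)
Unique types: ('blue', 'dog', 'farmer', 'lamp', 'never', 'with')
Vocabulary size: 6

6


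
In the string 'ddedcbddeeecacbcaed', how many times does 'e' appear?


Scanning 'ddedcbddeeecacbcaed' for 'e':
  Position 2: 'e' -> MATCH (count: 1)
  Position 8: 'e' -> MATCH (count: 2)
  Position 9: 'e' -> MATCH (count: 3)
  Position 10: 'e' -> MATCH (count: 4)
  Position 17: 'e' -> MATCH (count: 5)
Total occurrences of 'e': 5

5


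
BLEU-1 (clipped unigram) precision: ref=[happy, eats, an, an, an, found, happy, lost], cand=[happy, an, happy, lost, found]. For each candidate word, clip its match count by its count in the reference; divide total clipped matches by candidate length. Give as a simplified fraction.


Reference word counts: {'an': 3, 'eats': 1, 'found': 1, 'happy': 2, 'lost': 1}
Checking each candidate word (with clipping):
  'happy' -> in reference (ref count 2, used 1/2) -> match (matches: 1)
  'an' -> in reference (ref count 3, used 1/3) -> match (matches: 2)
  'happy' -> in reference (ref count 2, used 2/2) -> match (matches: 3)
  'lost' -> in reference (ref count 1, used 1/1) -> match (matches: 4)
  'found' -> in reference (ref count 1, used 1/1) -> match (matches: 5)
Clipped matches: 5, Candidate length: 5
Precision = 5/5 = 1

1


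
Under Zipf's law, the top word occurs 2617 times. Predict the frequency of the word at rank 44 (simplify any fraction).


Zipf's law: freq(rank) = f1 / rank
f1 = 2617, rank = 44
freq = 2617 / 44
GCD(2617, 44) = 1
Simplified: 2617/44

2617/44


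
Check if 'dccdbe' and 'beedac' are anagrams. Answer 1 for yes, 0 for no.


Sort characters of 'dccdbe': 'bccdde'
Sort characters of 'beedac': 'abcdee'
Sorted forms differ -> they are NOT anagrams
Result: 0

0


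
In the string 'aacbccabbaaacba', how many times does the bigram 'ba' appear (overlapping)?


Scanning 'aacbccabbaaacba' for bigram 'ba':
  Position 0: 'aa' -> no
  Position 1: 'ac' -> no
  Position 2: 'cb' -> no
  Position 3: 'bc' -> no
  Position 4: 'cc' -> no
  Position 5: 'ca' -> no
  Position 6: 'ab' -> no
  Position 7: 'bb' -> no
  Position 8: 'ba' -> MATCH
  Position 9: 'aa' -> no
  Position 10: 'aa' -> no
  Position 11: 'ac' -> no
  Position 12: 'cb' -> no
  Position 13: 'ba' -> MATCH
Total matches: 2

2


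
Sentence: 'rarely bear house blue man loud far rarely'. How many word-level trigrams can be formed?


Word trigrams from [8] words:
  Trigram 1: (rarely bear house)
  Trigram 2: (bear house blue)
  Trigram 3: (house blue man)
  Trigram 4: (blue man loud)
  Trigram 5: (man loud far)
  Trigram 6: (loud far rarely)
Total word trigrams: 8 - 2 = 6

6


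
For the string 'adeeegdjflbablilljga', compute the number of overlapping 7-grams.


String 'adeeegdjflbablilljga' has length L = 20.
Number of overlapping n-grams = L - n + 1
Substituting: 20 - 7 + 1 = 14

14


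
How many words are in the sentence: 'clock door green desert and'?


Counting words by splitting on spaces:
  Word 1: 'clock'
  Word 2: 'door'
  Word 3: 'green'
  Word 4: 'desert'
  Word 5: 'and'
Total words: 5

5


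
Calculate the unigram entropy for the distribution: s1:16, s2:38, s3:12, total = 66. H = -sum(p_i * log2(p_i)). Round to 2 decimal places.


Computing entropy H = -sum(p_i * log2(p_i)):
  s1: p = 16/66 = 0.2424, -p*log2(p) = 0.4956
  s2: p = 38/66 = 0.5758, -p*log2(p) = 0.4586
  s3: p = 12/66 = 0.1818, -p*log2(p) = 0.4472
H = sum of terms = 1.4014
Rounded to 2 decimals: 1.40

1.40


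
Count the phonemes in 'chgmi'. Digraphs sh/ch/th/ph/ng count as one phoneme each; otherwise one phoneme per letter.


Parsing 'chgmi' greedily, digraphs first:
  'ch' -> digraph (1 consonant phoneme) (phonemes so far: 1)
  'g' -> consonant phoneme (phonemes so far: 2)
  'm' -> consonant phoneme (phonemes so far: 3)
  'i' -> vowel phoneme (phonemes so far: 4)
Total phonemes: 4

4


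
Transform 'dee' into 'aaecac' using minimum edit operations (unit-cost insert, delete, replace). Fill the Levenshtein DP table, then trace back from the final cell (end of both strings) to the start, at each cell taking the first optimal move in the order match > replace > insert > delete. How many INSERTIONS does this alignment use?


Edit distance = 5. Backtracking from cell (3, 6) with preference match > replace > insert > delete,
then listing the resulting alignment 'dee' -> 'aaecac' left to right:
  Step 1: insert 'a' [insertion #1]
  Step 2: replace d->a
  Step 3: keep 'e'
  Step 4: insert 'c' [insertion #2]
  Step 5: insert 'a' [insertion #3]
  Step 6: replace e->c
Total insertions: 3

3


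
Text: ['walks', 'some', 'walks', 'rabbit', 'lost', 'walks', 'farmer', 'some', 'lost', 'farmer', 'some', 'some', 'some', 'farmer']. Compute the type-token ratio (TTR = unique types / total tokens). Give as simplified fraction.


Tokens: 14
Unique types: ('farmer', 'lost', 'rabbit', 'some', 'walks') = 5
TTR = 5/14
Already in lowest terms.

5/14


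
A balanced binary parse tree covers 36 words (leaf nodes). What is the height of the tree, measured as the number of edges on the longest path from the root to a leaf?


In a balanced binary tree with n leaves the deepest leaf is ceil(log2(n)) edges below the root.
log2(36) = 5.1699
ceil(5.1699) = 6
height (edges) = 6

6


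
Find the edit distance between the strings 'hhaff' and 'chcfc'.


Building DP table for s1='hhaff' (len 5) and s2='chcfc' (len 5):
       c  h  c  f  c
    0  1  2  3  4  5
  h 1  1  1  2  3  4
  h 2  2  1  2  3  4
  a 3  3  2  2  3  4
  f 4  4  3  3  2  3
  f 5  5  4  4  3  3
Edit distance = dp[5][5] = 3

3


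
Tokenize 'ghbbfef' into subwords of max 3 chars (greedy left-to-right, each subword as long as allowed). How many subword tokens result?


'ghbbfef' has 7 characters.
Chunking with max size 3:
  Chunk 1: 'ghb' (positions 0-2)
  Chunk 2: 'bfe' (positions 3-5)
  Chunk 3: 'f' (positions 6-6)
Total chunks: ceil(7 / 3) = 3

3


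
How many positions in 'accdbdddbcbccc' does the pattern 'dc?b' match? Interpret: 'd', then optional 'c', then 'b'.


Pattern: dc?b means 'd', then optional 'c', then 'b'.
Scanning 'accdbdddbcbccc' position-by-position:
  Pos 0: window 'acc' -> no
  Pos 1: window 'ccd' -> no
  Pos 2: window 'cdb' -> no
  Pos 3: window 'dbd' -> MATCH
  Pos 4: window 'bdd' -> no
  Pos 5: window 'ddd' -> no
  Pos 6: window 'ddb' -> no
  Pos 7: window 'dbc' -> MATCH
  Pos 8: window 'bcb' -> no
  Pos 9: window 'cbc' -> no
  Pos 10: window 'bcc' -> no
  Pos 11: window 'ccc' -> no
  Pos 12: window 'cc' -> no
  Pos 13: window 'c' -> no
Total matches: 2

2


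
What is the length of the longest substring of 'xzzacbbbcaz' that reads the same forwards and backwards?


Scanning 'xzzacbbbcaz' for palindromic substrings.
Substring at positions 2-10: 'zacbbbcaz'.
Check: reverse('zacbbbcaz') = 'zacbbbcaz' -> palindrome confirmed.
Neighbouring characters ('z' / '-') break symmetry, so it cannot extend further.
No longer palindromic substring exists; longest length = 9

9


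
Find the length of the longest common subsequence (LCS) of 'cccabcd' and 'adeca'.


DP table for LCS of 'cccabcd' and 'adeca':
       a  d  e  c  a
    0  0  0  0  0  0
  c 0  0  0  0  1  1
  c 0  0  0  0  1  1
  c 0  0  0  0  1  1
  a 0  1  1  1  1  2
  b 0  1  1  1  1  2
  c 0  1  1  1  2  2
  d 0  1  2  2  2  2
LCS: 'ca'
LCS length = 2

2


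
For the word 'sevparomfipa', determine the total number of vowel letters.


Scanning each character of 'sevparomfipa':
  Position 1: 's' -> consonant (running count: 0)
  Position 2: 'e' -> vowel (running count: 1)
  Position 3: 'v' -> consonant (running count: 1)
  Position 4: 'p' -> consonant (running count: 1)
  Position 5: 'a' -> vowel (running count: 2)
  Position 6: 'r' -> consonant (running count: 2)
  Position 7: 'o' -> vowel (running count: 3)
  Position 8: 'm' -> consonant (running count: 3)
  Position 9: 'f' -> consonant (running count: 3)
  Position 10: 'i' -> vowel (running count: 4)
  Position 11: 'p' -> consonant (running count: 4)
  Position 12: 'a' -> vowel (running count: 5)
Total vowels: 5

5


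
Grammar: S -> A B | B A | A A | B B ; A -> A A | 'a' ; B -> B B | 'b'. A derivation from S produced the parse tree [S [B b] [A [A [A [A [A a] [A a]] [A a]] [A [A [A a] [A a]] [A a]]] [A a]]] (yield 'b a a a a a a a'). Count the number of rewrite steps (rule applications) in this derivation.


Every bracketed nonterminal node [X ...] in the tree is produced by exactly one rule application.
Reading the tree off as a leftmost derivation:
  Step 1: S  =>  B A   (applied S -> B A)
  Step 2: B A  =>  b A   (applied B -> b)
  Step 3: b A  =>  b A A   (applied A -> A A)
  Step 4: b A A  =>  b A A A   (applied A -> A A)
  Step 5: b A A A  =>  b A A A A   (applied A -> A A)
  Step 6: b A A A A  =>  b A A A A A   (applied A -> A A)
  Step 7: b A A A A A  =>  b a A A A A   (applied A -> a)
  Step 8: b a A A A A  =>  b a a A A A   (applied A -> a)
  Step 9: b a a A A A  =>  b a a a A A   (applied A -> a)
  Step 10: b a a a A A  =>  b a a a A A A   (applied A -> A A)
  Step 11: b a a a A A A  =>  b a a a A A A A   (applied A -> A A)
  Step 12: b a a a A A A A  =>  b a a a a A A A   (applied A -> a)
  Step 13: b a a a a A A A  =>  b a a a a a A A   (applied A -> a)
  Step 14: b a a a a a A A  =>  b a a a a a a A   (applied A -> a)
  Step 15: b a a a a a a A  =>  b a a a a a a a   (applied A -> a)
Final yield: b a a a a a a a
Total rewrite steps: 15

15


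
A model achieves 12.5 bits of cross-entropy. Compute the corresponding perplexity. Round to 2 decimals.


Perplexity formula: PP = 2^H
H = 12.5
PP = 2^12.5
Decompose: 2^12.5 = 2^12 * 2^0.5 = 2^12 * sqrt(2)
2^12 = 4096, sqrt(2) ~ 1.4142136
PP ~ 4096 * 1.4142136 = 5792.6189056
Rounded to 2 decimals: 5792.62

5792.62


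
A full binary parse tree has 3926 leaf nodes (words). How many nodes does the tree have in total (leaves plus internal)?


Leaf nodes (terminals): 3926
Internal nodes = n - 1 = 3926 - 1 = 3925
Total = leaves + internal = 3926 + 3925 = 7851

7851


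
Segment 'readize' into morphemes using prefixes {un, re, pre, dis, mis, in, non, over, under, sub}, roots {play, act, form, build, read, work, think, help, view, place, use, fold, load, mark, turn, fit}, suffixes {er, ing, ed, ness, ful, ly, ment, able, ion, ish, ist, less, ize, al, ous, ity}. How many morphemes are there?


Segmenting 'readize' against the inventory:
  'read' -> root (morpheme 1)
  'ize' -> suffix (morpheme 2)
Total morphemes: 2

2


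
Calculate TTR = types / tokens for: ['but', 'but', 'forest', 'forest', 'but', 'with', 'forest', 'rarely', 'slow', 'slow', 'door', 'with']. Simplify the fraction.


Tokens: 12
Unique types: ('but', 'door', 'forest', 'rarely', 'slow', 'with') = 6
TTR = 6/12
Simplify: divide both by 6 -> 1/2
TTR = 1/2

1/2


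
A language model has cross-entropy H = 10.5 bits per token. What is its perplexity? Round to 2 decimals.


Perplexity formula: PP = 2^H
H = 10.5
PP = 2^10.5
Decompose: 2^10.5 = 2^10 * 2^0.5 = 2^10 * sqrt(2)
2^10 = 1024, sqrt(2) ~ 1.4142136
PP ~ 1024 * 1.4142136 = 1448.1547264
Rounded to 2 decimals: 1448.15

1448.15


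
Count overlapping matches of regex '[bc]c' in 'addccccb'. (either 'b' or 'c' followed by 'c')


Pattern: [bc]c means either 'b' or 'c' followed by 'c'.
Scanning 'addccccb' position-by-position:
  Pos 0: window 'ad' -> no
  Pos 1: window 'dd' -> no
  Pos 2: window 'dc' -> no
  Pos 3: window 'cc' -> MATCH
  Pos 4: window 'cc' -> MATCH
  Pos 5: window 'cc' -> MATCH
  Pos 6: window 'cb' -> no
  Pos 7: window 'b' -> no
Total matches: 3

3


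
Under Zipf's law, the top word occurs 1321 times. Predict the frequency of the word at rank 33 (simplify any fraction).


Zipf's law: freq(rank) = f1 / rank
f1 = 1321, rank = 33
freq = 1321 / 33
GCD(1321, 33) = 1
Simplified: 1321/33

1321/33


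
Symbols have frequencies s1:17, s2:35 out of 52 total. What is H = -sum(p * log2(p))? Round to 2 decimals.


Computing entropy H = -sum(p_i * log2(p_i)):
  s1: p = 17/52 = 0.3269, -p*log2(p) = 0.5273
  s2: p = 35/52 = 0.6731, -p*log2(p) = 0.3844
H = sum of terms = 0.9117
Rounded to 2 decimals: 0.91

0.91


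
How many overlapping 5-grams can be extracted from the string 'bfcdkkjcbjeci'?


String 'bfcdkkjcbjeci' has length L = 13.
Number of overlapping n-grams = L - n + 1
Substituting: 13 - 5 + 1 = 9

9


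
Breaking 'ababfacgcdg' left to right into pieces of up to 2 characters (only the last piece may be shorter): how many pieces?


'ababfacgcdg' has 11 characters.
Chunking with max size 2:
  Chunk 1: 'ab' (positions 0-1)
  Chunk 2: 'ab' (positions 2-3)
  Chunk 3: 'fa' (positions 4-5)
  Chunk 4: 'cg' (positions 6-7)
  Chunk 5: 'cd' (positions 8-9)
  Chunk 6: 'g' (positions 10-10)
Total chunks: ceil(11 / 2) = 6

6


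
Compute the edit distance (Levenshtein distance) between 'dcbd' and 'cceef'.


Building DP table for s1='dcbd' (len 4) and s2='cceef' (len 5):
       c  c  e  e  f
    0  1  2  3  4  5
  d 1  1  2  3  4  5
  c 2  1  1  2  3  4
  b 3  2  2  2  3  4
  d 4  3  3  3  3  4
Edit distance = dp[4][5] = 4

4


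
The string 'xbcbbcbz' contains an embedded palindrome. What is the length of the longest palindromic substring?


Scanning 'xbcbbcbz' for palindromic substrings.
Substring at positions 1-6: 'bcbbcb'.
Check: reverse('bcbbcb') = 'bcbbcb' -> palindrome confirmed.
Neighbouring characters ('x' / 'z') break symmetry, so it cannot extend further.
No longer palindromic substring exists; longest length = 6

6


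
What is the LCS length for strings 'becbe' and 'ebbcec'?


DP table for LCS of 'becbe' and 'ebbcec':
       e  b  b  c  e  c
    0  0  0  0  0  0  0
  b 0  0  1  1  1  1  1
  e 0  1  1  1  1  2  2
  c 0  1  1  1  2  2  3
  b 0  1  2  2  2  2  3
  e 0  1  2  2  2  3  3
LCS: 'bec'
LCS length = 3

3


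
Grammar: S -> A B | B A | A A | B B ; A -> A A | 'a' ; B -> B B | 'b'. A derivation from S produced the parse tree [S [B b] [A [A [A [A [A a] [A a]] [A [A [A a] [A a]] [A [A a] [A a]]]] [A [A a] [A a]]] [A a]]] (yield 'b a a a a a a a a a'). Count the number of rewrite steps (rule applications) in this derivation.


Every bracketed nonterminal node [X ...] in the tree is produced by exactly one rule application.
Reading the tree off as a leftmost derivation:
  Step 1: S  =>  B A   (applied S -> B A)
  Step 2: B A  =>  b A   (applied B -> b)
  Step 3: b A  =>  b A A   (applied A -> A A)
  Step 4: b A A  =>  b A A A   (applied A -> A A)
  Step 5: b A A A  =>  b A A A A   (applied A -> A A)
  Step 6: b A A A A  =>  b A A A A A   (applied A -> A A)
  Step 7: b A A A A A  =>  b a A A A A   (applied A -> a)
  Step 8: b a A A A A  =>  b a a A A A   (applied A -> a)
  Step 9: b a a A A A  =>  b a a A A A A   (applied A -> A A)
  Step 10: b a a A A A A  =>  b a a A A A A A   (applied A -> A A)
  Step 11: b a a A A A A A  =>  b a a a A A A A   (applied A -> a)
  Step 12: b a a a A A A A  =>  b a a a a A A A   (applied A -> a)
  Step 13: b a a a a A A A  =>  b a a a a A A A A   (applied A -> A A)
  Step 14: b a a a a A A A A  =>  b a a a a a A A A   (applied A -> a)
  Step 15: b a a a a a A A A  =>  b a a a a a a A A   (applied A -> a)
  Step 16: b a a a a a a A A  =>  b a a a a a a A A A   (applied A -> A A)
  Step 17: b a a a a a a A A A  =>  b a a a a a a a A A   (applied A -> a)
  Step 18: b a a a a a a a A A  =>  b a a a a a a a a A   (applied A -> a)
  Step 19: b a a a a a a a a A  =>  b a a a a a a a a a   (applied A -> a)
Final yield: b a a a a a a a a a
Total rewrite steps: 19

19


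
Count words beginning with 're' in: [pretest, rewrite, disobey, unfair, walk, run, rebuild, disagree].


Checking each word for prefix 're':
  'pretest' -> no (count: 0)
  'rewrite' -> YES, starts with 're' (count: 1)
  'disobey' -> no (count: 1)
  'unfair' -> no (count: 1)
  'walk' -> no (count: 1)
  'run' -> no (count: 1)
  'rebuild' -> YES, starts with 're' (count: 2)
  'disagree' -> no (count: 2)
Total with prefix 're': 2

2


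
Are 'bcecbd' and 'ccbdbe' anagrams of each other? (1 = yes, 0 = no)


Sort characters of 'bcecbd': 'bbccde'
Sort characters of 'ccbdbe': 'bbccde'
Sorted forms match -> they ARE anagrams
Result: 1

1


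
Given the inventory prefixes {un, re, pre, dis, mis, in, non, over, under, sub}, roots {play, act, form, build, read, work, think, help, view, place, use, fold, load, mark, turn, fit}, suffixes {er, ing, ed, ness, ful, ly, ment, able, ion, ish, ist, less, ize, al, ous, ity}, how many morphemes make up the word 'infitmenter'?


Segmenting 'infitmenter' against the inventory:
  'in' -> prefix (morpheme 1)
  'fit' -> root (morpheme 2)
  'ment' -> suffix (morpheme 3)
  'er' -> suffix (morpheme 4)
Total morphemes: 4

4


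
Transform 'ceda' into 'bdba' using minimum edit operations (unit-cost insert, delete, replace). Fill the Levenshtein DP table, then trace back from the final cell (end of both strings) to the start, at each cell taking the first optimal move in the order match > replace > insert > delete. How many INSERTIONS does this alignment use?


Edit distance = 3. Backtracking from cell (4, 4) with preference match > replace > insert > delete,
then listing the resulting alignment 'ceda' -> 'bdba' left to right:
  Step 1: replace c->b
  Step 2: replace e->d
  Step 3: replace d->b
  Step 4: keep 'a'
Total insertions: 0

0


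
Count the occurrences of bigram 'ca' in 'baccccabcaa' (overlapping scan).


Scanning 'baccccabcaa' for bigram 'ca':
  Position 0: 'ba' -> no
  Position 1: 'ac' -> no
  Position 2: 'cc' -> no
  Position 3: 'cc' -> no
  Position 4: 'cc' -> no
  Position 5: 'ca' -> MATCH
  Position 6: 'ab' -> no
  Position 7: 'bc' -> no
  Position 8: 'ca' -> MATCH
  Position 9: 'aa' -> no
Total matches: 2

2


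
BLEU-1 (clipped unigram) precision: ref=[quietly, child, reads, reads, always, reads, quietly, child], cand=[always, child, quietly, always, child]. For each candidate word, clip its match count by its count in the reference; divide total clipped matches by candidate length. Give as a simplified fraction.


Reference word counts: {'always': 1, 'child': 2, 'quietly': 2, 'reads': 3}
Checking each candidate word (with clipping):
  'always' -> in reference (ref count 1, used 1/1) -> match (matches: 1)
  'child' -> in reference (ref count 2, used 1/2) -> match (matches: 2)
  'quietly' -> in reference (ref count 2, used 1/2) -> match (matches: 3)
  'always' -> ref count 1 already used up (1/1) -> clipped, no match (matches: 3)
  'child' -> in reference (ref count 2, used 2/2) -> match (matches: 4)
Clipped matches: 4, Candidate length: 5
Precision = 4/5

4/5


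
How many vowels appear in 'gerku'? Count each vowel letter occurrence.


Scanning each character of 'gerku':
  Position 1: 'g' -> consonant (running count: 0)
  Position 2: 'e' -> vowel (running count: 1)
  Position 3: 'r' -> consonant (running count: 1)
  Position 4: 'k' -> consonant (running count: 1)
  Position 5: 'u' -> vowel (running count: 2)
Total vowels: 2

2


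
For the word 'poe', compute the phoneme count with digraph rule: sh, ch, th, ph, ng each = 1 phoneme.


Parsing 'poe' greedily, digraphs first:
  'p' -> consonant phoneme (phonemes so far: 1)
  'o' -> vowel phoneme (phonemes so far: 2)
  'e' -> vowel phoneme (phonemes so far: 3)
Total phonemes: 3

3


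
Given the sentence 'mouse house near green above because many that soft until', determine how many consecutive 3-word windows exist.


Word trigrams from [10] words:
  Trigram 1: (mouse house near)
  Trigram 2: (house near green)
  Trigram 3: (near green above)
  Trigram 4: (green above because)
  Trigram 5: (above because many)
  Trigram 6: (because many that)
  Trigram 7: (many that soft)
  Trigram 8: (that soft until)
Total word trigrams: 10 - 2 = 8

8


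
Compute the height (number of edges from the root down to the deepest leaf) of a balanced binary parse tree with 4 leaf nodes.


In a balanced binary tree with n leaves the deepest leaf is ceil(log2(n)) edges below the root.
log2(4) = 2.0000
ceil(2.0000) = 2
height (edges) = 2

2


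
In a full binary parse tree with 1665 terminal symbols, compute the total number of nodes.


Leaf nodes (terminals): 1665
Internal nodes = n - 1 = 1665 - 1 = 1664
Total = leaves + internal = 1665 + 1664 = 3329

3329


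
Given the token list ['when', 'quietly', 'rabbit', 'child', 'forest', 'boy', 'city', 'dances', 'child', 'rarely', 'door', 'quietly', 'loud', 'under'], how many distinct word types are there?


Listing all tokens and tracking unique types:
  Token 1: 'when' -> NEW (unique so far: 1)
  Token 2: 'quietly' -> NEW (unique so far: 2)
  Token 3: 'rabbit' -> NEW (unique so far: 3)
  Token 4: 'child' -> NEW (unique so far: 4)
  Token 5: 'forest' -> NEW (unique so far: 5)
  Token 6: 'boy' -> NEW (unique so far: 6)
  Token 7: 'city' -> NEW (unique so far: 7)
  Token 8: 'dances' -> NEW (unique so far: 8)
  Token 9: 'child' -> duplicate (unique so far: 8)
  Token 10: 'rarely' -> NEW (unique so far: 9)
  Token 11: 'door' -> NEW (unique so far: 10)
  Token 12: 'quietly' -> duplicate (unique so far: 10)
  Token 13: 'loud' -> NEW (unique so far: 11)
  Token 14: 'under' -> NEW (unique so far: 12)
Unique types: ('boy', 'child', 'city', 'dances', 'door', 'forest', 'loud', 'quietly', 'rabbit', 'rarely', 'under', 'when')
Vocabulary size: 12

12


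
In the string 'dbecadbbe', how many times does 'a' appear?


Scanning 'dbecadbbe' for 'a':
  Position 4: 'a' -> MATCH (count: 1)
Total occurrences of 'a': 1

1


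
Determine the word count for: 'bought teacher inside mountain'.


Counting words by splitting on spaces:
  Word 1: 'bought'
  Word 2: 'teacher'
  Word 3: 'inside'
  Word 4: 'mountain'
Total words: 4

4


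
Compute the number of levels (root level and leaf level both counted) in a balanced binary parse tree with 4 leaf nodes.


In a balanced binary tree with n leaves the deepest leaf is ceil(log2(n)) edges below the root,
so counting node levels inclusive of root and leaves gives ceil(log2(n)) + 1 levels.
log2(4) = 2.0000
ceil(2.0000) = 2
levels = 2 + 1 = 3

3


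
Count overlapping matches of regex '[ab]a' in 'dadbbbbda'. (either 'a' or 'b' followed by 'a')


Pattern: [ab]a means either 'a' or 'b' followed by 'a'.
Scanning 'dadbbbbda' position-by-position:
  Pos 0: window 'da' -> no
  Pos 1: window 'ad' -> no
  Pos 2: window 'db' -> no
  Pos 3: window 'bb' -> no
  Pos 4: window 'bb' -> no
  Pos 5: window 'bb' -> no
  Pos 6: window 'bd' -> no
  Pos 7: window 'da' -> no
  Pos 8: window 'a' -> no
Total matches: 0

0


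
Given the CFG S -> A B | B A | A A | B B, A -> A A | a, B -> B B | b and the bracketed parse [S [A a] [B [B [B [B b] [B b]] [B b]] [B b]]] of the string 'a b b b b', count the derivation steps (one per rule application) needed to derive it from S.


Every bracketed nonterminal node [X ...] in the tree is produced by exactly one rule application.
Reading the tree off as a leftmost derivation:
  Step 1: S  =>  A B   (applied S -> A B)
  Step 2: A B  =>  a B   (applied A -> a)
  Step 3: a B  =>  a B B   (applied B -> B B)
  Step 4: a B B  =>  a B B B   (applied B -> B B)
  Step 5: a B B B  =>  a B B B B   (applied B -> B B)
  Step 6: a B B B B  =>  a b B B B   (applied B -> b)
  Step 7: a b B B B  =>  a b b B B   (applied B -> b)
  Step 8: a b b B B  =>  a b b b B   (applied B -> b)
  Step 9: a b b b B  =>  a b b b b   (applied B -> b)
Final yield: a b b b b
Total rewrite steps: 9

9


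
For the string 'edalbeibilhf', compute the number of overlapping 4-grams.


String 'edalbeibilhf' has length L = 12.
Number of overlapping n-grams = L - n + 1
Substituting: 12 - 4 + 1 = 9

9


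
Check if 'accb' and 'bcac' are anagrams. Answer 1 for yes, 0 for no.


Sort characters of 'accb': 'abcc'
Sort characters of 'bcac': 'abcc'
Sorted forms match -> they ARE anagrams
Result: 1

1


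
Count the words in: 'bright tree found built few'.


Counting words by splitting on spaces:
  Word 1: 'bright'
  Word 2: 'tree'
  Word 3: 'found'
  Word 4: 'built'
  Word 5: 'few'
Total words: 5

5


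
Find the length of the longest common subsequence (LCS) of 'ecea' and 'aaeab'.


DP table for LCS of 'ecea' and 'aaeab':
       a  a  e  a  b
    0  0  0  0  0  0
  e 0  0  0  1  1  1
  c 0  0  0  1  1  1
  e 0  0  0  1  1  1
  a 0  1  1  1  2  2
LCS: 'ea'
LCS length = 2

2


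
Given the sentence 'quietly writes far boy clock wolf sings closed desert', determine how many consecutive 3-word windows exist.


Word trigrams from [9] words:
  Trigram 1: (quietly writes far)
  Trigram 2: (writes far boy)
  Trigram 3: (far boy clock)
  Trigram 4: (boy clock wolf)
  Trigram 5: (clock wolf sings)
  Trigram 6: (wolf sings closed)
  Trigram 7: (sings closed desert)
Total word trigrams: 9 - 2 = 7

7


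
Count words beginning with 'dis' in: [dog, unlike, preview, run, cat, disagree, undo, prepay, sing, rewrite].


Checking each word for prefix 'dis':
  'dog' -> no (count: 0)
  'unlike' -> no (count: 0)
  'preview' -> no (count: 0)
  'run' -> no (count: 0)
  'cat' -> no (count: 0)
  'disagree' -> YES, starts with 'dis' (count: 1)
  'undo' -> no (count: 1)
  'prepay' -> no (count: 1)
  'sing' -> no (count: 1)
  'rewrite' -> no (count: 1)
Total with prefix 'dis': 1

1


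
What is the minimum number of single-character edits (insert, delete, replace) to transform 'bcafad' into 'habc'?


Building DP table for s1='bcafad' (len 6) and s2='habc' (len 4):
       h  a  b  c
    0  1  2  3  4
  b 1  1  2  2  3
  c 2  2  2  3  2
  a 3  3  2  3  3
  f 4  4  3  3  4
  a 5  5  4  4  4
  d 6  6  5  5  5
Edit distance = dp[6][4] = 5

5


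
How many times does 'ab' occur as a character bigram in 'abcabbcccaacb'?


Scanning 'abcabbcccaacb' for bigram 'ab':
  Position 0: 'ab' -> MATCH
  Position 1: 'bc' -> no
  Position 2: 'ca' -> no
  Position 3: 'ab' -> MATCH
  Position 4: 'bb' -> no
  Position 5: 'bc' -> no
  Position 6: 'cc' -> no
  Position 7: 'cc' -> no
  Position 8: 'ca' -> no
  Position 9: 'aa' -> no
  Position 10: 'ac' -> no
  Position 11: 'cb' -> no
Total matches: 2

2


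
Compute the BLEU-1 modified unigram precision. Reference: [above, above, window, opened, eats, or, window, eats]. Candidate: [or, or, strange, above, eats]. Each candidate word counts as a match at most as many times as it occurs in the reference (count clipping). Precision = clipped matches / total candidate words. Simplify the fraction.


Reference word counts: {'above': 2, 'eats': 2, 'opened': 1, 'or': 1, 'window': 2}
Checking each candidate word (with clipping):
  'or' -> in reference (ref count 1, used 1/1) -> match (matches: 1)
  'or' -> ref count 1 already used up (1/1) -> clipped, no match (matches: 1)
  'strange' -> not in reference -> no match (matches: 1)
  'above' -> in reference (ref count 2, used 1/2) -> match (matches: 2)
  'eats' -> in reference (ref count 2, used 1/2) -> match (matches: 3)
Clipped matches: 3, Candidate length: 5
Precision = 3/5

3/5


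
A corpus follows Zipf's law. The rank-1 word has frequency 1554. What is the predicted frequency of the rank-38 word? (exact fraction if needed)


Zipf's law: freq(rank) = f1 / rank
f1 = 1554, rank = 38
freq = 1554 / 38
GCD(1554, 38) = 2
Simplified: 777/19

777/19


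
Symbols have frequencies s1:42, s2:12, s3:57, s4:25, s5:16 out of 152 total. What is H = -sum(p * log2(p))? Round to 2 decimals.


Computing entropy H = -sum(p_i * log2(p_i)):
  s1: p = 42/152 = 0.2763, -p*log2(p) = 0.5127
  s2: p = 12/152 = 0.0789, -p*log2(p) = 0.2892
  s3: p = 57/152 = 0.3750, -p*log2(p) = 0.5306
  s4: p = 25/152 = 0.1645, -p*log2(p) = 0.4283
  s5: p = 16/152 = 0.1053, -p*log2(p) = 0.3419
H = sum of terms = 2.1027
Rounded to 2 decimals: 2.10

2.10


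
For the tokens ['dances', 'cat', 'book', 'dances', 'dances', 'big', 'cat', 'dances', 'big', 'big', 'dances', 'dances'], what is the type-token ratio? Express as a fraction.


Tokens: 12
Unique types: ('big', 'book', 'cat', 'dances') = 4
TTR = 4/12
Simplify: divide both by 4 -> 1/3
TTR = 1/3

1/3


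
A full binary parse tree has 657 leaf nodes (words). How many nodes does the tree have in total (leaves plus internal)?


Leaf nodes (terminals): 657
Internal nodes = n - 1 = 657 - 1 = 656
Total = leaves + internal = 657 + 656 = 1313

1313
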